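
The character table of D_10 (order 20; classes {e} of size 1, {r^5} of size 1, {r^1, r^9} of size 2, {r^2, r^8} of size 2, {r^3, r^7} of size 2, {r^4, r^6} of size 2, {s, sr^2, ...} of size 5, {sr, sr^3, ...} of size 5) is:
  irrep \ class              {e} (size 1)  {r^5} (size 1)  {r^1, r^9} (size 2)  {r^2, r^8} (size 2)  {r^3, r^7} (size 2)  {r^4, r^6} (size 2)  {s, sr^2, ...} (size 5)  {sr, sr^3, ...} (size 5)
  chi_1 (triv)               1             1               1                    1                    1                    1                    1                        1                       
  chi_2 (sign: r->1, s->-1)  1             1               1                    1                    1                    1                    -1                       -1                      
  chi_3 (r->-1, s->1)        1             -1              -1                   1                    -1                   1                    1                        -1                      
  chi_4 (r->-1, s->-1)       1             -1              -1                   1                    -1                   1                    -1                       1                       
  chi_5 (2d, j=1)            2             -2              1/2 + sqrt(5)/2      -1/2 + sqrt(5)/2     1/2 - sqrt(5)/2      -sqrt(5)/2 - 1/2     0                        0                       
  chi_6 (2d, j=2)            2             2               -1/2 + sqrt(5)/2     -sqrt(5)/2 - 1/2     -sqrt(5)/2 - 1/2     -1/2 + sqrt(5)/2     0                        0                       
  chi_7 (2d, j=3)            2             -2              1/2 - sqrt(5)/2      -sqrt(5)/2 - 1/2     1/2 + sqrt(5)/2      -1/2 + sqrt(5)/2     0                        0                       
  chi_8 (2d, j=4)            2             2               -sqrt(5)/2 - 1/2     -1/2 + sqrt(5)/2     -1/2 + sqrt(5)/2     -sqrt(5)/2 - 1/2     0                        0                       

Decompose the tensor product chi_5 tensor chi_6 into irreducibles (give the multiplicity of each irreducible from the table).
chi_5 tensor chi_6 = chi_5 + chi_7 (all other irreducibles have multiplicity 0).

Proof sketch: The character of a tensor product is the pointwise product (chi_5 * chi_6)(C) = chi_5(C) * chi_6(C):
  {e}: (2)*(2), {r^5}: (-2)*(2), {r^1, r^9}: (1/2 + sqrt(5)/2)*(-1/2 + sqrt(5)/2), {r^2, r^8}: (-1/2 + sqrt(5)/2)*(-sqrt(5)/2 - 1/2), {r^3, r^7}: (1/2 - sqrt(5)/2)*(-sqrt(5)/2 - 1/2), {r^4, r^6}: (-sqrt(5)/2 - 1/2)*(-1/2 + sqrt(5)/2), {s, sr^2, ...}: (0)*(0), {sr, sr^3, ...}: (0)*(0)
so (chi_5 * chi_6) takes values
  {e} -> 4, {r^5} -> -4, {r^1, r^9} -> 1, {r^2, r^8} -> -1, {r^3, r^7} -> 1, {r^4, r^6} -> -1, {s, sr^2, ...} -> 0, {sr, sr^3, ...} -> 0.
Now take the inner product of this character with each irreducible chi from the table, <chi_5*chi_6, chi> = (1/20) sum_C |C| (chi_5*chi_6)(C) conj(chi(C)):
  <chi_5*chi_6, chi_1> = (1/20)[1*(4)*conj(1) + 1*(-4)*conj(1) + 2*(1)*conj(1) + 2*(-1)*conj(1) + 2*(1)*conj(1) + 2*(-1)*conj(1) + 5*(0)*conj(1) + 5*(0)*conj(1)]
      = (1/20)[(4) + (-4) + (2) + (-2) + (2) + (-2) + (0) + (0)] = 0/20 = 0
  <chi_5*chi_6, chi_2> = (1/20)[1*(4)*conj(1) + 1*(-4)*conj(1) + 2*(1)*conj(1) + 2*(-1)*conj(1) + 2*(1)*conj(1) + 2*(-1)*conj(1) + 5*(0)*conj(-1) + 5*(0)*conj(-1)]
      = (1/20)[(4) + (-4) + (2) + (-2) + (2) + (-2) + (0) + (0)] = 0/20 = 0
  <chi_5*chi_6, chi_3> = (1/20)[1*(4)*conj(1) + 1*(-4)*conj(-1) + 2*(1)*conj(-1) + 2*(-1)*conj(1) + 2*(1)*conj(-1) + 2*(-1)*conj(1) + 5*(0)*conj(1) + 5*(0)*conj(-1)]
      = (1/20)[(4) + (4) + (-2) + (-2) + (-2) + (-2) + (0) + (0)] = 0/20 = 0
  <chi_5*chi_6, chi_4> = (1/20)[1*(4)*conj(1) + 1*(-4)*conj(-1) + 2*(1)*conj(-1) + 2*(-1)*conj(1) + 2*(1)*conj(-1) + 2*(-1)*conj(1) + 5*(0)*conj(-1) + 5*(0)*conj(1)]
      = (1/20)[(4) + (4) + (-2) + (-2) + (-2) + (-2) + (0) + (0)] = 0/20 = 0
  <chi_5*chi_6, chi_5> = (1/20)[1*(4)*conj(2) + 1*(-4)*conj(-2) + 2*(1)*conj(1/2 + sqrt(5)/2) + 2*(-1)*conj(-1/2 + sqrt(5)/2) + 2*(1)*conj(1/2 - sqrt(5)/2) + 2*(-1)*conj(-sqrt(5)/2 - 1/2) + 5*(0)*conj(0) + 5*(0)*conj(0)]
      = (1/20)[(8) + (8) + (1 + sqrt(5)) + (1 - sqrt(5)) + (1 - sqrt(5)) + (1 + sqrt(5)) + (0) + (0)] = 20/20 = 1
  <chi_5*chi_6, chi_6> = (1/20)[1*(4)*conj(2) + 1*(-4)*conj(2) + 2*(1)*conj(-1/2 + sqrt(5)/2) + 2*(-1)*conj(-sqrt(5)/2 - 1/2) + 2*(1)*conj(-sqrt(5)/2 - 1/2) + 2*(-1)*conj(-1/2 + sqrt(5)/2) + 5*(0)*conj(0) + 5*(0)*conj(0)]
      = (1/20)[(8) + (-8) + (-1 + sqrt(5)) + (1 + sqrt(5)) + (-sqrt(5) - 1) + (1 - sqrt(5)) + (0) + (0)] = 0/20 = 0
  <chi_5*chi_6, chi_7> = (1/20)[1*(4)*conj(2) + 1*(-4)*conj(-2) + 2*(1)*conj(1/2 - sqrt(5)/2) + 2*(-1)*conj(-sqrt(5)/2 - 1/2) + 2*(1)*conj(1/2 + sqrt(5)/2) + 2*(-1)*conj(-1/2 + sqrt(5)/2) + 5*(0)*conj(0) + 5*(0)*conj(0)]
      = (1/20)[(8) + (8) + (1 - sqrt(5)) + (1 + sqrt(5)) + (1 + sqrt(5)) + (1 - sqrt(5)) + (0) + (0)] = 20/20 = 1
  <chi_5*chi_6, chi_8> = (1/20)[1*(4)*conj(2) + 1*(-4)*conj(2) + 2*(1)*conj(-sqrt(5)/2 - 1/2) + 2*(-1)*conj(-1/2 + sqrt(5)/2) + 2*(1)*conj(-1/2 + sqrt(5)/2) + 2*(-1)*conj(-sqrt(5)/2 - 1/2) + 5*(0)*conj(0) + 5*(0)*conj(0)]
      = (1/20)[(8) + (-8) + (-sqrt(5) - 1) + (1 - sqrt(5)) + (-1 + sqrt(5)) + (1 + sqrt(5)) + (0) + (0)] = 0/20 = 0
Hence the multiplicities are chi_5: 1, chi_7: 1. Dimension check: dim(chi_5)*dim(chi_6) = 2*2 = 4 and sum (mult * dim) = 1*2 + 1*2 = 4.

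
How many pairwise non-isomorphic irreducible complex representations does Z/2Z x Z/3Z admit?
6

Details: The number of irreducible complex representations of a finite group equals its number of conjugacy classes. Z/2Z x Z/3Z is abelian of order 6, so every element is its own conjugacy class: 6 classes, so Z/2Z x Z/3Z (order 6) has exactly 6 irreducible complex representations.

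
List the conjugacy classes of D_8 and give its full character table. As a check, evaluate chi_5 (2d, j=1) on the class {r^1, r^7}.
Conjugacy classes: {e} of size 1, {r^4} of size 1, {r^1, r^7} of size 2, {r^2, r^6} of size 2, {r^3, r^5} of size 2, {s, sr^2, ...} of size 4, {sr, sr^3, ...} of size 4.
Character table:
  irrep \ class              {e} (size 1)  {r^4} (size 1)  {r^1, r^7} (size 2)  {r^2, r^6} (size 2)  {r^3, r^5} (size 2)  {s, sr^2, ...} (size 4)  {sr, sr^3, ...} (size 4)
  chi_1 (triv)               1             1               1                    1                    1                    1                        1                       
  chi_2 (sign: r->1, s->-1)  1             1               1                    1                    1                    -1                       -1                      
  chi_3 (r->-1, s->1)        1             1               -1                   1                    -1                   1                        -1                      
  chi_4 (r->-1, s->-1)       1             1               -1                   1                    -1                   -1                       1                       
  chi_5 (2d, j=1)            2             -2              sqrt(2)              0                    -sqrt(2)             0                        0                       
  chi_6 (2d, j=2)            2             2               0                    -2                   0                    0                        0                       
  chi_7 (2d, j=3)            2             -2              -sqrt(2)             0                    sqrt(2)              0                        0                       

Spot check: chi_5 (2d, j=1) on {r^1, r^7} = sqrt(2).

Working: D_8 has order 2*8 = 16 with 7 conjugacy classes, hence 7 irreducibles. Sum of squared dims 1 + 1 + 1 + 1 + 4 + 4 + 4 = 16 = |G|. Linear characters come from the abelianisation; the 2-dimensional irreps have character r^k -> 2*cos(2*pi*j*k/8), reflections -> 0.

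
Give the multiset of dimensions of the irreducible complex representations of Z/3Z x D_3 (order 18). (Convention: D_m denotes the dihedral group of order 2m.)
Dimensions: 1, 1, 1, 1, 1, 1, 2, 2, 2

Why: There are 9 irreducibles (= number of conjugacy classes). Their dimensions d_i satisfy sum d_i^2 = |G| = 18: 1 + 1 + 1 + 1 + 1 + 1 + 4 + 4 + 4 = 18. (For the product with Z/3Z: each of the 3 1-dim characters of Z/3Z tensors with each irrep of D_3, giving 3 copies of each D_3-dimension.)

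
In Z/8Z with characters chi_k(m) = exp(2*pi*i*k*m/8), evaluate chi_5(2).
chi_5(2) = zeta_8^10 = I

Justification: chi_5(2) = zeta_8^(5*2) = zeta_8^10. Since zeta_8^8 = 1, this equals zeta_8^2 = exp(2*pi*i*2/8) = I.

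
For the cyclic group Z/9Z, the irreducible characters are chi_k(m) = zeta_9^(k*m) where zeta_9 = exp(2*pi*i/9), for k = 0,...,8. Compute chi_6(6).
chi_6(6) = zeta_9^36 = 1

Justification: chi_6(6) = zeta_9^(6*6) = zeta_9^36. Since zeta_9^9 = 1, this equals zeta_9^0 = exp(2*pi*i*0/9) = 1.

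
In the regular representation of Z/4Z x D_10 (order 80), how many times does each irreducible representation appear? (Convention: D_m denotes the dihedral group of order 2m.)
Each irreducible V_i of dimension d_i appears with multiplicity d_i, i.e. rho_reg = (direct sum over all irreducibles V_i) d_i V_i. The irreducible dimensions for Z/4Z x D_10 are 1, 1, 1, 1, 1, 1, 1, 1, 1, 1, 1, 1, 1, 1, 1, 1, 2, 2, 2, 2, 2, 2, 2, 2, 2, 2, 2, 2, 2, 2, 2, 2: 16 irreducibles of dimension 1, each with multiplicity 1; 16 irreducibles of dimension 2, each with multiplicity 2. Total dimension 16*1*1 + 16*2*2 = 80 = |G|.

Solution. General theorem: in the regular representation of a finite group G, each irreducible appears with multiplicity equal to its dimension. Check: dim(rho_reg) = sum d_i^2 = 1 + 1 + 1 + 1 + 1 + 1 + 1 + 1 + 1 + 1 + 1 + 1 + 1 + 1 + 1 + 1 + 4 + 4 + 4 + 4 + 4 + 4 + 4 + 4 + 4 + 4 + 4 + 4 + 4 + 4 + 4 + 4 = 80 = |G|.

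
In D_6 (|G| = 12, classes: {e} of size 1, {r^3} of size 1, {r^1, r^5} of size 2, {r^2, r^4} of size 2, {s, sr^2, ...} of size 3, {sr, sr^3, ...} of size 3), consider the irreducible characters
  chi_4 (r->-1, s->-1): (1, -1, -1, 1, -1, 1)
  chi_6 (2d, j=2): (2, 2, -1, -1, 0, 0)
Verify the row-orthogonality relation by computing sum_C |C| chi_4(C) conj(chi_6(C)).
Sum = 0; so <chi_4, chi_6> = 0 (distinct irreducibles are orthogonal).

Reasoning: Compute term by term over conjugacy classes (|C| * chi_4(C) * conj(chi_6(C))):
  1*(1)*conj(2) + 1*(-1)*conj(2) + 2*(-1)*conj(-1) + 2*(1)*conj(-1) + 3*(-1)*conj(0) + 3*(1)*conj(0)
  = (2) + (-2) + (2) + (-2) + (0) + (0)
  = 0.
Dividing by |G| = 12 gives 0/12 = 0, matching the row-orthogonality relation <chi_4, chi_6> = [chi_4 = chi_6].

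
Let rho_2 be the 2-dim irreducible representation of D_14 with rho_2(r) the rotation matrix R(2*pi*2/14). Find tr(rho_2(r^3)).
chi_{rho_2}(r^3) = 2*cos(2*pi*2*3/14) = -2*cos(pi/7)

Working: rho_2(r^3) is rotation by angle 2*pi*2*3/14, whose trace is 2*cos(2*pi*2*3/14) = -2*cos(pi/7).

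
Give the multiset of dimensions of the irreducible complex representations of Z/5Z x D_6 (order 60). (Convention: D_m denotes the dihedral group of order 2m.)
Dimensions: 1, 1, 1, 1, 1, 1, 1, 1, 1, 1, 1, 1, 1, 1, 1, 1, 1, 1, 1, 1, 2, 2, 2, 2, 2, 2, 2, 2, 2, 2

Justification: There are 30 irreducibles (= number of conjugacy classes). Their dimensions d_i satisfy sum d_i^2 = |G| = 60: 1 + 1 + 1 + 1 + 1 + 1 + 1 + 1 + 1 + 1 + 1 + 1 + 1 + 1 + 1 + 1 + 1 + 1 + 1 + 1 + 4 + 4 + 4 + 4 + 4 + 4 + 4 + 4 + 4 + 4 = 60. (For the product with Z/5Z: each of the 5 1-dim characters of Z/5Z tensors with each irrep of D_6, giving 5 copies of each D_6-dimension.)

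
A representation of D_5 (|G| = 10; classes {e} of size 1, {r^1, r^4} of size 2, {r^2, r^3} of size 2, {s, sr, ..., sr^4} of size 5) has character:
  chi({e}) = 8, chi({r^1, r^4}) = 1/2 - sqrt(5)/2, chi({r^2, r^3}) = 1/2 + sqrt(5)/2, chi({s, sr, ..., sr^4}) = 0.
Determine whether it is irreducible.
Not irreducible (reducible): <chi, chi> = 7 > 1.

Why: <chi, chi> = (1/|G|) sum_C |C| * |chi(C)|^2 = (1/10)[1*|8|^2 + 2*|1/2 - sqrt(5)/2|^2 + 2*|1/2 + sqrt(5)/2|^2 + 5*|0|^2]
  = (1/10)[(64) + (3 - sqrt(5)) + (sqrt(5) + 3) + (0)] = 70/10 = 7.
A character is irreducible iff <chi, chi> = 1, so this representation is reducible.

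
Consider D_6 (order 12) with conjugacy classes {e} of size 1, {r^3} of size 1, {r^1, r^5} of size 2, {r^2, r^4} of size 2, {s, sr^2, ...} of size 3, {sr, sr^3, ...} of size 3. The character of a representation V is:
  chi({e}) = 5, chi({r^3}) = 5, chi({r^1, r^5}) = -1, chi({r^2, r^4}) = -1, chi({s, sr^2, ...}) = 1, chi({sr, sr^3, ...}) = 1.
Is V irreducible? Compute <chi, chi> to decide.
Not irreducible (reducible): <chi, chi> = 5 > 1.

Details: <chi, chi> = (1/|G|) sum_C |C| * |chi(C)|^2 = (1/12)[1*|5|^2 + 1*|5|^2 + 2*|-1|^2 + 2*|-1|^2 + 3*|1|^2 + 3*|1|^2]
  = (1/12)[(25) + (25) + (2) + (2) + (3) + (3)] = 60/12 = 5.
A character is irreducible iff <chi, chi> = 1, so this representation is reducible.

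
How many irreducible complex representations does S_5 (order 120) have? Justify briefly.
7

Explanation: The number of irreducible complex representations of a finite group equals its number of conjugacy classes. Conjugacy classes in S_5 correspond to cycle types, i.e. partitions of 5; there are p(5) = 7 of them, so S_5 (order 120) has exactly 7 irreducible complex representations.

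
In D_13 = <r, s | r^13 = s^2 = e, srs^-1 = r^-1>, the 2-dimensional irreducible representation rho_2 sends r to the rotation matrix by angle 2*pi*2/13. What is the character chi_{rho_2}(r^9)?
chi_{rho_2}(r^9) = 2*cos(2*pi*2*9/13) = -2*cos(3*pi/13)

Proof sketch: rho_2(r^9) is rotation by angle 2*pi*2*9/13, whose trace is 2*cos(2*pi*2*9/13) = -2*cos(3*pi/13).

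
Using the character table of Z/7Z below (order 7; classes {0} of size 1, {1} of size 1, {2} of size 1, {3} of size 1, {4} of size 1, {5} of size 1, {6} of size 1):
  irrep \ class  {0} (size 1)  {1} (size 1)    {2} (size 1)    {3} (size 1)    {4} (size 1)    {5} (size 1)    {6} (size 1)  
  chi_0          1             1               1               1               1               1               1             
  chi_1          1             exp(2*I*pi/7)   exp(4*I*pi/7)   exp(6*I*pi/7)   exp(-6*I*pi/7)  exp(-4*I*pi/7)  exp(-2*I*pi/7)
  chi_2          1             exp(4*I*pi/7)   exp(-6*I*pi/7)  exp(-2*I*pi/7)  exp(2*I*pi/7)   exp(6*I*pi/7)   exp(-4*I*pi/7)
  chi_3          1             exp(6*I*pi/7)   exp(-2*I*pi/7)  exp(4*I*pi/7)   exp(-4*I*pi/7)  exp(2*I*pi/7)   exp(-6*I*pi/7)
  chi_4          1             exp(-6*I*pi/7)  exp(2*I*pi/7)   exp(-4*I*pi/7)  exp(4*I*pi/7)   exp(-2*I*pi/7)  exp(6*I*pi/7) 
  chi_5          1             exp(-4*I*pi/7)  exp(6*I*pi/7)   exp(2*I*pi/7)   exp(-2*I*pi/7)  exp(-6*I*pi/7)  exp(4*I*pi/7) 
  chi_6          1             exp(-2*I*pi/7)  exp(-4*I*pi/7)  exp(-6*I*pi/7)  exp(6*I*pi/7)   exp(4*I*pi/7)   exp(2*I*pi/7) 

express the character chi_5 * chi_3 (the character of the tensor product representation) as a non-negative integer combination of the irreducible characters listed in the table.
chi_5 tensor chi_3 = chi_1 (all other irreducibles have multiplicity 0).

Details: The character of a tensor product is the pointwise product (chi_5 * chi_3)(C) = chi_5(C) * chi_3(C):
  {0}: (1)*(1), {1}: (exp(-4*I*pi/7))*(exp(6*I*pi/7)), {2}: (exp(6*I*pi/7))*(exp(-2*I*pi/7)), {3}: (exp(2*I*pi/7))*(exp(4*I*pi/7)), {4}: (exp(-2*I*pi/7))*(exp(-4*I*pi/7)), {5}: (exp(-6*I*pi/7))*(exp(2*I*pi/7)), {6}: (exp(4*I*pi/7))*(exp(-6*I*pi/7))
so (chi_5 * chi_3) takes values
  {0} -> 1, {1} -> exp(2*I*pi/7), {2} -> exp(4*I*pi/7), {3} -> exp(6*I*pi/7), {4} -> exp(-6*I*pi/7), {5} -> exp(-4*I*pi/7), {6} -> exp(-2*I*pi/7).
Now take the inner product of this character with each irreducible chi from the table, <chi_5*chi_3, chi> = (1/7) sum_C |C| (chi_5*chi_3)(C) conj(chi(C)):
  <chi_5*chi_3, chi_0> = (1/7)[1*(1)*conj(1) + 1*(exp(2*I*pi/7))*conj(1) + 1*(exp(4*I*pi/7))*conj(1) + 1*(exp(6*I*pi/7))*conj(1) + 1*(exp(-6*I*pi/7))*conj(1) + 1*(exp(-4*I*pi/7))*conj(1) + 1*(exp(-2*I*pi/7))*conj(1)]
      = (1/7)[(1) + (exp(2*I*pi/7)) + (exp(4*I*pi/7)) + (exp(6*I*pi/7)) + (exp(-6*I*pi/7)) + (exp(-4*I*pi/7)) + (exp(-2*I*pi/7))] = 0/7 = 0
  <chi_5*chi_3, chi_1> = (1/7)[1*(1)*conj(1) + 1*(exp(2*I*pi/7))*conj(exp(2*I*pi/7)) + 1*(exp(4*I*pi/7))*conj(exp(4*I*pi/7)) + 1*(exp(6*I*pi/7))*conj(exp(6*I*pi/7)) + 1*(exp(-6*I*pi/7))*conj(exp(-6*I*pi/7)) + 1*(exp(-4*I*pi/7))*conj(exp(-4*I*pi/7)) + 1*(exp(-2*I*pi/7))*conj(exp(-2*I*pi/7))]
      = (1/7)[(1) + (1) + (1) + (1) + (1) + (1) + (1)] = 7/7 = 1
  <chi_5*chi_3, chi_2> = (1/7)[1*(1)*conj(1) + 1*(exp(2*I*pi/7))*conj(exp(4*I*pi/7)) + 1*(exp(4*I*pi/7))*conj(exp(-6*I*pi/7)) + 1*(exp(6*I*pi/7))*conj(exp(-2*I*pi/7)) + 1*(exp(-6*I*pi/7))*conj(exp(2*I*pi/7)) + 1*(exp(-4*I*pi/7))*conj(exp(6*I*pi/7)) + 1*(exp(-2*I*pi/7))*conj(exp(-4*I*pi/7))]
      = (1/7)[(1) + (exp(-2*I*pi/7)) + (exp(-4*I*pi/7)) + (exp(-6*I*pi/7)) + (exp(6*I*pi/7)) + (exp(4*I*pi/7)) + (exp(2*I*pi/7))] = 0/7 = 0
  <chi_5*chi_3, chi_3> = (1/7)[1*(1)*conj(1) + 1*(exp(2*I*pi/7))*conj(exp(6*I*pi/7)) + 1*(exp(4*I*pi/7))*conj(exp(-2*I*pi/7)) + 1*(exp(6*I*pi/7))*conj(exp(4*I*pi/7)) + 1*(exp(-6*I*pi/7))*conj(exp(-4*I*pi/7)) + 1*(exp(-4*I*pi/7))*conj(exp(2*I*pi/7)) + 1*(exp(-2*I*pi/7))*conj(exp(-6*I*pi/7))]
      = (1/7)[(1) + (exp(-4*I*pi/7)) + (exp(6*I*pi/7)) + (exp(2*I*pi/7)) + (exp(-2*I*pi/7)) + (exp(-6*I*pi/7)) + (exp(4*I*pi/7))] = 0/7 = 0
  <chi_5*chi_3, chi_4> = (1/7)[1*(1)*conj(1) + 1*(exp(2*I*pi/7))*conj(exp(-6*I*pi/7)) + 1*(exp(4*I*pi/7))*conj(exp(2*I*pi/7)) + 1*(exp(6*I*pi/7))*conj(exp(-4*I*pi/7)) + 1*(exp(-6*I*pi/7))*conj(exp(4*I*pi/7)) + 1*(exp(-4*I*pi/7))*conj(exp(-2*I*pi/7)) + 1*(exp(-2*I*pi/7))*conj(exp(6*I*pi/7))]
      = (1/7)[(1) + (exp(-6*I*pi/7)) + (exp(2*I*pi/7)) + (exp(-4*I*pi/7)) + (exp(4*I*pi/7)) + (exp(-2*I*pi/7)) + (exp(6*I*pi/7))] = 0/7 = 0
  <chi_5*chi_3, chi_5> = (1/7)[1*(1)*conj(1) + 1*(exp(2*I*pi/7))*conj(exp(-4*I*pi/7)) + 1*(exp(4*I*pi/7))*conj(exp(6*I*pi/7)) + 1*(exp(6*I*pi/7))*conj(exp(2*I*pi/7)) + 1*(exp(-6*I*pi/7))*conj(exp(-2*I*pi/7)) + 1*(exp(-4*I*pi/7))*conj(exp(-6*I*pi/7)) + 1*(exp(-2*I*pi/7))*conj(exp(4*I*pi/7))]
      = (1/7)[(1) + (exp(6*I*pi/7)) + (exp(-2*I*pi/7)) + (exp(4*I*pi/7)) + (exp(-4*I*pi/7)) + (exp(2*I*pi/7)) + (exp(-6*I*pi/7))] = 0/7 = 0
  <chi_5*chi_3, chi_6> = (1/7)[1*(1)*conj(1) + 1*(exp(2*I*pi/7))*conj(exp(-2*I*pi/7)) + 1*(exp(4*I*pi/7))*conj(exp(-4*I*pi/7)) + 1*(exp(6*I*pi/7))*conj(exp(-6*I*pi/7)) + 1*(exp(-6*I*pi/7))*conj(exp(6*I*pi/7)) + 1*(exp(-4*I*pi/7))*conj(exp(4*I*pi/7)) + 1*(exp(-2*I*pi/7))*conj(exp(2*I*pi/7))]
      = (1/7)[(1) + (exp(4*I*pi/7)) + (exp(-6*I*pi/7)) + (exp(-2*I*pi/7)) + (exp(2*I*pi/7)) + (exp(6*I*pi/7)) + (exp(-4*I*pi/7))] = 0/7 = 0
(Exp terms are combined using exp(i*s)*conj(exp(i*t)) = exp(i*(s-t)), and sums of them are collapsed using the identity that for every m > 1 the m distinct m-th roots of unity sum to 0, e.g. 1 + exp(2*I*pi/3) + exp(-2*I*pi/3) = 0.)
Hence the multiplicities are chi_1: 1. Dimension check: dim(chi_5)*dim(chi_3) = 1*1 = 1 and sum (mult * dim) = 1*1 = 1.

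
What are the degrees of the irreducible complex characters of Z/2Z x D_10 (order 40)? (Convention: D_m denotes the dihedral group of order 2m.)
Dimensions: 1, 1, 1, 1, 1, 1, 1, 1, 2, 2, 2, 2, 2, 2, 2, 2

Explanation: There are 16 irreducibles (= number of conjugacy classes). Their dimensions d_i satisfy sum d_i^2 = |G| = 40: 1 + 1 + 1 + 1 + 1 + 1 + 1 + 1 + 4 + 4 + 4 + 4 + 4 + 4 + 4 + 4 = 40. (For the product with Z/2Z: each of the 2 1-dim characters of Z/2Z tensors with each irrep of D_10, giving 2 copies of each D_10-dimension.)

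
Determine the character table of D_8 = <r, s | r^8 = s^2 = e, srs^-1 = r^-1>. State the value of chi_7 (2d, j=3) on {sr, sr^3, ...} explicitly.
Conjugacy classes: {e} of size 1, {r^4} of size 1, {r^1, r^7} of size 2, {r^2, r^6} of size 2, {r^3, r^5} of size 2, {s, sr^2, ...} of size 4, {sr, sr^3, ...} of size 4.
Character table:
  irrep \ class              {e} (size 1)  {r^4} (size 1)  {r^1, r^7} (size 2)  {r^2, r^6} (size 2)  {r^3, r^5} (size 2)  {s, sr^2, ...} (size 4)  {sr, sr^3, ...} (size 4)
  chi_1 (triv)               1             1               1                    1                    1                    1                        1                       
  chi_2 (sign: r->1, s->-1)  1             1               1                    1                    1                    -1                       -1                      
  chi_3 (r->-1, s->1)        1             1               -1                   1                    -1                   1                        -1                      
  chi_4 (r->-1, s->-1)       1             1               -1                   1                    -1                   -1                       1                       
  chi_5 (2d, j=1)            2             -2              sqrt(2)              0                    -sqrt(2)             0                        0                       
  chi_6 (2d, j=2)            2             2               0                    -2                   0                    0                        0                       
  chi_7 (2d, j=3)            2             -2              -sqrt(2)             0                    sqrt(2)              0                        0                       

Spot check: chi_7 (2d, j=3) on {sr, sr^3, ...} = 0.

Explanation: D_8 has order 2*8 = 16 with 7 conjugacy classes, hence 7 irreducibles. Sum of squared dims 1 + 1 + 1 + 1 + 4 + 4 + 4 = 16 = |G|. Linear characters come from the abelianisation; the 2-dimensional irreps have character r^k -> 2*cos(2*pi*j*k/8), reflections -> 0.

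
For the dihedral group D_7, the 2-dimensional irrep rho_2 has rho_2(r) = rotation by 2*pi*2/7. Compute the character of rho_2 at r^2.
chi_{rho_2}(r^2) = 2*cos(2*pi*2*2/7) = -2*cos(pi/7)

Proof sketch: rho_2(r^2) is rotation by angle 2*pi*2*2/7, whose trace is 2*cos(2*pi*2*2/7) = -2*cos(pi/7).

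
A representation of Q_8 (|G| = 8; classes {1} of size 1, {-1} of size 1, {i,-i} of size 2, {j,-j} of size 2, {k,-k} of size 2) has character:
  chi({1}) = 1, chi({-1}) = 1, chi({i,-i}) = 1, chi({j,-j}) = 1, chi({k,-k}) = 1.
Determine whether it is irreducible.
Irreducible: <chi, chi> = 1.

Proof sketch: <chi, chi> = (1/|G|) sum_C |C| * |chi(C)|^2 = (1/8)[1*|1|^2 + 1*|1|^2 + 2*|1|^2 + 2*|1|^2 + 2*|1|^2]
  = (1/8)[(1) + (1) + (2) + (2) + (2)] = 8/8 = 1.
A character is irreducible iff <chi, chi> = 1, so this representation is irreducible.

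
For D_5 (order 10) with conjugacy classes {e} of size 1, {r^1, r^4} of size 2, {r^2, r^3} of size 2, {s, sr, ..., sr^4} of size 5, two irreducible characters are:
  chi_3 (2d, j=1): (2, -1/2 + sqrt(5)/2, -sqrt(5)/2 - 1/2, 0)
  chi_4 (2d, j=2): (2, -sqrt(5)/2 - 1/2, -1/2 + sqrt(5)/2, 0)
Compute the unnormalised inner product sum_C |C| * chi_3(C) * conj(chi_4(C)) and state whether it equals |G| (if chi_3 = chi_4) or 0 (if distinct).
Sum = 0; so <chi_3, chi_4> = 0 (distinct irreducibles are orthogonal).

Argument: Compute term by term over conjugacy classes (|C| * chi_3(C) * conj(chi_4(C))):
  1*(2)*conj(2) + 2*(-1/2 + sqrt(5)/2)*conj(-sqrt(5)/2 - 1/2) + 2*(-sqrt(5)/2 - 1/2)*conj(-1/2 + sqrt(5)/2) + 5*(0)*conj(0)
  = (4) + (-2) + (-2) + (0)
  = 0.
Dividing by |G| = 10 gives 0/10 = 0, matching the row-orthogonality relation <chi_3, chi_4> = [chi_3 = chi_4].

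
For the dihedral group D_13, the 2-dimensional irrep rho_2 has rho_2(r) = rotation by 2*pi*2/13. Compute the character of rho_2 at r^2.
chi_{rho_2}(r^2) = 2*cos(2*pi*2*2/13) = -2*cos(5*pi/13)

Reasoning: rho_2(r^2) is rotation by angle 2*pi*2*2/13, whose trace is 2*cos(2*pi*2*2/13) = -2*cos(5*pi/13).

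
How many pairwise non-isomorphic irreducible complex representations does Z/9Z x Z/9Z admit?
81

Solution. The number of irreducible complex representations of a finite group equals its number of conjugacy classes. Z/9Z x Z/9Z is abelian of order 81, so every element is its own conjugacy class: 81 classes, so Z/9Z x Z/9Z (order 81) has exactly 81 irreducible complex representations.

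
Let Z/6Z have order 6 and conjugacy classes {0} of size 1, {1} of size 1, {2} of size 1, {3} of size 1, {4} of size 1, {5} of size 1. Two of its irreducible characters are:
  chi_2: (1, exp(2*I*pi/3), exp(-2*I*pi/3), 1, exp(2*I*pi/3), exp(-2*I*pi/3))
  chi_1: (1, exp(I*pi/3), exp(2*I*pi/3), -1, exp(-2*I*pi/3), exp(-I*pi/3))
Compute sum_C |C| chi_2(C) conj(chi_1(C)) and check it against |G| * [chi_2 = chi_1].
Sum = 0; so <chi_2, chi_1> = 0 (distinct irreducibles are orthogonal).

Details: Compute term by term over conjugacy classes (|C| * chi_2(C) * conj(chi_1(C))):
  1*(1)*conj(1) + 1*(exp(2*I*pi/3))*conj(exp(I*pi/3)) + 1*(exp(-2*I*pi/3))*conj(exp(2*I*pi/3)) + 1*(1)*conj(-1) + 1*(exp(2*I*pi/3))*conj(exp(-2*I*pi/3)) + 1*(exp(-2*I*pi/3))*conj(exp(-I*pi/3))
  = (1) + (exp(I*pi/3)) + (exp(2*I*pi/3)) + (-1) + (exp(-2*I*pi/3)) + (exp(-I*pi/3))
  = 0.
(Exp terms are combined using exp(i*s)*conj(exp(i*t)) = exp(i*(s-t)), and sums of them are collapsed using the identity that for every m > 1 the m distinct m-th roots of unity sum to 0, e.g. 1 + exp(2*I*pi/3) + exp(-2*I*pi/3) = 0.)
Dividing by |G| = 6 gives 0/6 = 0, matching the row-orthogonality relation <chi_2, chi_1> = [chi_2 = chi_1].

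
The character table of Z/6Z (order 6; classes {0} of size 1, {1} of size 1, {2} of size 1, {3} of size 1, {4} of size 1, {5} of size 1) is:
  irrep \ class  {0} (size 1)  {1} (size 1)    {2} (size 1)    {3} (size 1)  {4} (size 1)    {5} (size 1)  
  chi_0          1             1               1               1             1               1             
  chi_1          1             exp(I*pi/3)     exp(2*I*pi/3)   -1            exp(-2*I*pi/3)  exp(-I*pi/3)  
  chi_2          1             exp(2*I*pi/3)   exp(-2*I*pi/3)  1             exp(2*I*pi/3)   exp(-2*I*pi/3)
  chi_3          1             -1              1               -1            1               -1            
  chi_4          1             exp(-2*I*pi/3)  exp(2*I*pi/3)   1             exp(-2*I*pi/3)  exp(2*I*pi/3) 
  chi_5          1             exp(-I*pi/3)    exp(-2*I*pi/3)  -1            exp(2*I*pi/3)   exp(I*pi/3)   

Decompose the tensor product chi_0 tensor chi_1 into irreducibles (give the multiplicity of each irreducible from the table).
chi_0 tensor chi_1 = chi_1 (all other irreducibles have multiplicity 0).

Explanation: The character of a tensor product is the pointwise product (chi_0 * chi_1)(C) = chi_0(C) * chi_1(C):
  {0}: (1)*(1), {1}: (1)*(exp(I*pi/3)), {2}: (1)*(exp(2*I*pi/3)), {3}: (1)*(-1), {4}: (1)*(exp(-2*I*pi/3)), {5}: (1)*(exp(-I*pi/3))
so (chi_0 * chi_1) takes values
  {0} -> 1, {1} -> exp(I*pi/3), {2} -> exp(2*I*pi/3), {3} -> -1, {4} -> exp(-2*I*pi/3), {5} -> exp(-I*pi/3).
Now take the inner product of this character with each irreducible chi from the table, <chi_0*chi_1, chi> = (1/6) sum_C |C| (chi_0*chi_1)(C) conj(chi(C)):
  <chi_0*chi_1, chi_0> = (1/6)[1*(1)*conj(1) + 1*(exp(I*pi/3))*conj(1) + 1*(exp(2*I*pi/3))*conj(1) + 1*(-1)*conj(1) + 1*(exp(-2*I*pi/3))*conj(1) + 1*(exp(-I*pi/3))*conj(1)]
      = (1/6)[(1) + (exp(I*pi/3)) + (exp(2*I*pi/3)) + (-1) + (exp(-2*I*pi/3)) + (exp(-I*pi/3))] = 0/6 = 0
  <chi_0*chi_1, chi_1> = (1/6)[1*(1)*conj(1) + 1*(exp(I*pi/3))*conj(exp(I*pi/3)) + 1*(exp(2*I*pi/3))*conj(exp(2*I*pi/3)) + 1*(-1)*conj(-1) + 1*(exp(-2*I*pi/3))*conj(exp(-2*I*pi/3)) + 1*(exp(-I*pi/3))*conj(exp(-I*pi/3))]
      = (1/6)[(1) + (1) + (1) + (1) + (1) + (1)] = 6/6 = 1
  <chi_0*chi_1, chi_2> = (1/6)[1*(1)*conj(1) + 1*(exp(I*pi/3))*conj(exp(2*I*pi/3)) + 1*(exp(2*I*pi/3))*conj(exp(-2*I*pi/3)) + 1*(-1)*conj(1) + 1*(exp(-2*I*pi/3))*conj(exp(2*I*pi/3)) + 1*(exp(-I*pi/3))*conj(exp(-2*I*pi/3))]
      = (1/6)[(1) + (exp(-I*pi/3)) + (exp(-2*I*pi/3)) + (-1) + (exp(2*I*pi/3)) + (exp(I*pi/3))] = 0/6 = 0
  <chi_0*chi_1, chi_3> = (1/6)[1*(1)*conj(1) + 1*(exp(I*pi/3))*conj(-1) + 1*(exp(2*I*pi/3))*conj(1) + 1*(-1)*conj(-1) + 1*(exp(-2*I*pi/3))*conj(1) + 1*(exp(-I*pi/3))*conj(-1)]
      = (1/6)[(1) + (-exp(I*pi/3)) + (exp(2*I*pi/3)) + (1) + (exp(-2*I*pi/3)) + (-exp(-I*pi/3))] = 0/6 = 0
  <chi_0*chi_1, chi_4> = (1/6)[1*(1)*conj(1) + 1*(exp(I*pi/3))*conj(exp(-2*I*pi/3)) + 1*(exp(2*I*pi/3))*conj(exp(2*I*pi/3)) + 1*(-1)*conj(1) + 1*(exp(-2*I*pi/3))*conj(exp(-2*I*pi/3)) + 1*(exp(-I*pi/3))*conj(exp(2*I*pi/3))]
      = (1/6)[(1) + (-1) + (1) + (-1) + (1) + (-1)] = 0/6 = 0
  <chi_0*chi_1, chi_5> = (1/6)[1*(1)*conj(1) + 1*(exp(I*pi/3))*conj(exp(-I*pi/3)) + 1*(exp(2*I*pi/3))*conj(exp(-2*I*pi/3)) + 1*(-1)*conj(-1) + 1*(exp(-2*I*pi/3))*conj(exp(2*I*pi/3)) + 1*(exp(-I*pi/3))*conj(exp(I*pi/3))]
      = (1/6)[(1) + (exp(2*I*pi/3)) + (exp(-2*I*pi/3)) + (1) + (exp(2*I*pi/3)) + (exp(-2*I*pi/3))] = 0/6 = 0
(Exp terms are combined using exp(i*s)*conj(exp(i*t)) = exp(i*(s-t)), and sums of them are collapsed using the identity that for every m > 1 the m distinct m-th roots of unity sum to 0, e.g. 1 + exp(2*I*pi/3) + exp(-2*I*pi/3) = 0.)
Hence the multiplicities are chi_1: 1. Dimension check: dim(chi_0)*dim(chi_1) = 1*1 = 1 and sum (mult * dim) = 1*1 = 1.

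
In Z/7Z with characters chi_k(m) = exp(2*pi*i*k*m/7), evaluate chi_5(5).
chi_5(5) = zeta_7^25 = exp(-6*I*pi/7)

Reasoning: chi_5(5) = zeta_7^(5*5) = zeta_7^25. Since zeta_7^7 = 1, this equals zeta_7^4 = exp(2*pi*i*4/7) = exp(-6*I*pi/7).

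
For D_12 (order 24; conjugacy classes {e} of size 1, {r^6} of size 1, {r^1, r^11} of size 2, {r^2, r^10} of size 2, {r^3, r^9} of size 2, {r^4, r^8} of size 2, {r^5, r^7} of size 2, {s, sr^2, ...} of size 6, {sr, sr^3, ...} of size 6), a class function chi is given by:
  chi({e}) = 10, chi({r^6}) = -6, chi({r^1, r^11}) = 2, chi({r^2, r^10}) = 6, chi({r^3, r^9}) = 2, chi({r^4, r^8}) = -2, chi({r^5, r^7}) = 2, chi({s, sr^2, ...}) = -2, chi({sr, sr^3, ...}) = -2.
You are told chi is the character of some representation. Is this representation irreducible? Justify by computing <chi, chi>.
Not irreducible (reducible): <chi, chi> = 12 > 1.

Proof sketch: <chi, chi> = (1/|G|) sum_C |C| * |chi(C)|^2 = (1/24)[1*|10|^2 + 1*|-6|^2 + 2*|2|^2 + 2*|6|^2 + 2*|2|^2 + 2*|-2|^2 + 2*|2|^2 + 6*|-2|^2 + 6*|-2|^2]
  = (1/24)[(100) + (36) + (8) + (72) + (8) + (8) + (8) + (24) + (24)] = 288/24 = 12.
A character is irreducible iff <chi, chi> = 1, so this representation is reducible.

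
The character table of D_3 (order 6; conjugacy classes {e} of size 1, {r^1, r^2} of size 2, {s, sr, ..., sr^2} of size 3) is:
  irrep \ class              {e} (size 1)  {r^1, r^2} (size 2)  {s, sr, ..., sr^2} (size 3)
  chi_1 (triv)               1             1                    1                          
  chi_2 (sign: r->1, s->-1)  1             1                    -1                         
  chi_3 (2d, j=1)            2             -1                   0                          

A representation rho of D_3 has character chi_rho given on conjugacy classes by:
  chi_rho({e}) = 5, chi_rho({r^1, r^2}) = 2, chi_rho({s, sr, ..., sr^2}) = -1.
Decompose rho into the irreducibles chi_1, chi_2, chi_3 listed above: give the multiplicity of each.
Multiplicities: chi_1: 1, chi_2: 2, chi_3: 1.

Derivation: Use <chi_rho, chi> = (1/|G|) sum_C |C| * chi_rho(C) * conj(chi(C)) with |G| = 6 for each irreducible chi in the table:
  <chi_rho, chi_1> = (1/6)[1*(5)*conj(1) + 2*(2)*conj(1) + 3*(-1)*conj(1)]
      = (1/6)[(5) + (4) + (-3)] = 6/6 = 1
  <chi_rho, chi_2> = (1/6)[1*(5)*conj(1) + 2*(2)*conj(1) + 3*(-1)*conj(-1)]
      = (1/6)[(5) + (4) + (3)] = 12/6 = 2
  <chi_rho, chi_3> = (1/6)[1*(5)*conj(2) + 2*(2)*conj(-1) + 3*(-1)*conj(0)]
      = (1/6)[(10) + (-4) + (0)] = 6/6 = 1
Dimension check: dim(rho) = sum (mult * dim) = 1*1 + 2*1 + 1*2 = 5 = chi_rho(e) = 5.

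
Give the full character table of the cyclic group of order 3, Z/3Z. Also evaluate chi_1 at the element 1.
Character table of Z/3Z (irreps indexed chi_0,...,chi_2 with chi_k(m) = zeta_3^(k*m), zeta_3 = exp(2*pi*i/3)):
  irrep \ class  {0} (size 1)  {1} (size 1)    {2} (size 1)  
  chi_0          1             1               1             
  chi_1          1             exp(2*I*pi/3)   exp(-2*I*pi/3)
  chi_2          1             exp(-2*I*pi/3)  exp(2*I*pi/3) 

Spot check: chi_1(1) = zeta_3^(1*1) = zeta_3^1 = exp(2*I*pi/3).

Explanation: Z/3Z is abelian, so all 3 irreducible complex representations are 1-dimensional. They are given by chi_k(m) = zeta_3^(k*m) for k = 0,...,2. Row orthogonality: sum_m chi_k(m) conj(chi_l(m)) = 3 * [k = l].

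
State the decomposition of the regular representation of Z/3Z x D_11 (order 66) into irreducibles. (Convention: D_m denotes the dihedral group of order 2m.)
Each irreducible V_i of dimension d_i appears with multiplicity d_i, i.e. rho_reg = (direct sum over all irreducibles V_i) d_i V_i. The irreducible dimensions for Z/3Z x D_11 are 1, 1, 1, 1, 1, 1, 2, 2, 2, 2, 2, 2, 2, 2, 2, 2, 2, 2, 2, 2, 2: 6 irreducibles of dimension 1, each with multiplicity 1; 15 irreducibles of dimension 2, each with multiplicity 2. Total dimension 6*1*1 + 15*2*2 = 66 = |G|.

Justification: General theorem: in the regular representation of a finite group G, each irreducible appears with multiplicity equal to its dimension. Check: dim(rho_reg) = sum d_i^2 = 1 + 1 + 1 + 1 + 1 + 1 + 4 + 4 + 4 + 4 + 4 + 4 + 4 + 4 + 4 + 4 + 4 + 4 + 4 + 4 + 4 = 66 = |G|.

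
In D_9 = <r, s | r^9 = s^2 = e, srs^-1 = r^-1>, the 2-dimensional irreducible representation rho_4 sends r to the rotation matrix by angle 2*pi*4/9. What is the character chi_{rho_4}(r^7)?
chi_{rho_4}(r^7) = 2*cos(2*pi*4*7/9) = 2*cos(56*pi/9)

Explanation: rho_4(r^7) is rotation by angle 2*pi*4*7/9, whose trace is 2*cos(2*pi*4*7/9) = 2*cos(56*pi/9).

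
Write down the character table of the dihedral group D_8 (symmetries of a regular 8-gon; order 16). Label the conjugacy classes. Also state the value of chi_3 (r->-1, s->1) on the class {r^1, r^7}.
Conjugacy classes: {e} of size 1, {r^4} of size 1, {r^1, r^7} of size 2, {r^2, r^6} of size 2, {r^3, r^5} of size 2, {s, sr^2, ...} of size 4, {sr, sr^3, ...} of size 4.
Character table:
  irrep \ class              {e} (size 1)  {r^4} (size 1)  {r^1, r^7} (size 2)  {r^2, r^6} (size 2)  {r^3, r^5} (size 2)  {s, sr^2, ...} (size 4)  {sr, sr^3, ...} (size 4)
  chi_1 (triv)               1             1               1                    1                    1                    1                        1                       
  chi_2 (sign: r->1, s->-1)  1             1               1                    1                    1                    -1                       -1                      
  chi_3 (r->-1, s->1)        1             1               -1                   1                    -1                   1                        -1                      
  chi_4 (r->-1, s->-1)       1             1               -1                   1                    -1                   -1                       1                       
  chi_5 (2d, j=1)            2             -2              sqrt(2)              0                    -sqrt(2)             0                        0                       
  chi_6 (2d, j=2)            2             2               0                    -2                   0                    0                        0                       
  chi_7 (2d, j=3)            2             -2              -sqrt(2)             0                    sqrt(2)              0                        0                       

Spot check: chi_3 (r->-1, s->1) on {r^1, r^7} = -1.

Working: D_8 has order 2*8 = 16 with 7 conjugacy classes, hence 7 irreducibles. Sum of squared dims 1 + 1 + 1 + 1 + 4 + 4 + 4 = 16 = |G|. Linear characters come from the abelianisation; the 2-dimensional irreps have character r^k -> 2*cos(2*pi*j*k/8), reflections -> 0.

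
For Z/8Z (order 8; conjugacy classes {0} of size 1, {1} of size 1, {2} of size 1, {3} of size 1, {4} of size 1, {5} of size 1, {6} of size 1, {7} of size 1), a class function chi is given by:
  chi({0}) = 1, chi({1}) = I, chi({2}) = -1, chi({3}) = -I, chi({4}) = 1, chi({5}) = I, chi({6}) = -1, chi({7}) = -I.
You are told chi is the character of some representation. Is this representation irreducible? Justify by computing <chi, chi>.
Irreducible: <chi, chi> = 1.

Reasoning: <chi, chi> = (1/|G|) sum_C |C| * |chi(C)|^2 = (1/8)[1*|1|^2 + 1*|I|^2 + 1*|-1|^2 + 1*|-I|^2 + 1*|1|^2 + 1*|I|^2 + 1*|-1|^2 + 1*|-I|^2]
  = (1/8)[(1) + (1) + (1) + (1) + (1) + (1) + (1) + (1)] = 8/8 = 1.
(Exp terms are combined using exp(i*s)*conj(exp(i*t)) = exp(i*(s-t)), and sums of them are collapsed using the identity that for every m > 1 the m distinct m-th roots of unity sum to 0, e.g. 1 + exp(2*I*pi/3) + exp(-2*I*pi/3) = 0.)
A character is irreducible iff <chi, chi> = 1, so this representation is irreducible.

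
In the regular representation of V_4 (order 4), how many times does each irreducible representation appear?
Each irreducible V_i of dimension d_i appears with multiplicity d_i, i.e. rho_reg = (direct sum over all irreducibles V_i) d_i V_i. The irreducible dimensions for V_4 are 1, 1, 1, 1: 4 irreducibles of dimension 1, each with multiplicity 1. Total dimension 4*1*1 = 4 = |G|.

Derivation: General theorem: in the regular representation of a finite group G, each irreducible appears with multiplicity equal to its dimension. Check: dim(rho_reg) = sum d_i^2 = 1 + 1 + 1 + 1 = 4 = |G|.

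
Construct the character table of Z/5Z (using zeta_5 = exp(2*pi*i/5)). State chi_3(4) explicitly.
Character table of Z/5Z (irreps indexed chi_0,...,chi_4 with chi_k(m) = zeta_5^(k*m), zeta_5 = exp(2*pi*i/5)):
  irrep \ class  {0} (size 1)  {1} (size 1)    {2} (size 1)    {3} (size 1)    {4} (size 1)  
  chi_0          1             1               1               1               1             
  chi_1          1             exp(2*I*pi/5)   exp(4*I*pi/5)   exp(-4*I*pi/5)  exp(-2*I*pi/5)
  chi_2          1             exp(4*I*pi/5)   exp(-2*I*pi/5)  exp(2*I*pi/5)   exp(-4*I*pi/5)
  chi_3          1             exp(-4*I*pi/5)  exp(2*I*pi/5)   exp(-2*I*pi/5)  exp(4*I*pi/5) 
  chi_4          1             exp(-2*I*pi/5)  exp(-4*I*pi/5)  exp(4*I*pi/5)   exp(2*I*pi/5) 

Spot check: chi_3(4) = zeta_5^(3*4) = zeta_5^12 = exp(4*I*pi/5).

Reasoning: Z/5Z is abelian, so all 5 irreducible complex representations are 1-dimensional. They are given by chi_k(m) = zeta_5^(k*m) for k = 0,...,4. Row orthogonality: sum_m chi_k(m) conj(chi_l(m)) = 5 * [k = l].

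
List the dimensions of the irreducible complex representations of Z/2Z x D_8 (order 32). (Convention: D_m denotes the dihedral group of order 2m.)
Dimensions: 1, 1, 1, 1, 1, 1, 1, 1, 2, 2, 2, 2, 2, 2

There are 14 irreducibles (= number of conjugacy classes). Their dimensions d_i satisfy sum d_i^2 = |G| = 32: 1 + 1 + 1 + 1 + 1 + 1 + 1 + 1 + 4 + 4 + 4 + 4 + 4 + 4 = 32. (For the product with Z/2Z: each of the 2 1-dim characters of Z/2Z tensors with each irrep of D_8, giving 2 copies of each D_8-dimension.)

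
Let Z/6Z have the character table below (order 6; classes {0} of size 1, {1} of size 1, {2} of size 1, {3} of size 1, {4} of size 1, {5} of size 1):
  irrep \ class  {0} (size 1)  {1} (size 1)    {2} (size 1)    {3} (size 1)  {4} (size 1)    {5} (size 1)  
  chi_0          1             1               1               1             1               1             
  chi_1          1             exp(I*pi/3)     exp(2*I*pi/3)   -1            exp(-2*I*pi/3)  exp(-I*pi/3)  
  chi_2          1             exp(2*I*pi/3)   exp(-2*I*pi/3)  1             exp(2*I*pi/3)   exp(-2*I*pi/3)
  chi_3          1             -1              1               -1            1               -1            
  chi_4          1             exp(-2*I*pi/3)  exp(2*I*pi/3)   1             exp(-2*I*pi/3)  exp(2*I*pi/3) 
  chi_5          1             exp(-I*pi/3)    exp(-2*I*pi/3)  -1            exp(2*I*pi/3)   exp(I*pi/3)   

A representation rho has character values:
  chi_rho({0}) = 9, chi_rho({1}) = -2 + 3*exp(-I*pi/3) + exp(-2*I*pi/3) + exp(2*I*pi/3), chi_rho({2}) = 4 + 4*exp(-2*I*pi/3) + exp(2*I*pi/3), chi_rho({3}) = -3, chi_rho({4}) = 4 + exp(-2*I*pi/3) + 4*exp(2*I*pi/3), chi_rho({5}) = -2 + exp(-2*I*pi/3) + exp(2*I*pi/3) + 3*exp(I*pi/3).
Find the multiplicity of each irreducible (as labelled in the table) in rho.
Multiplicities: chi_0: 1, chi_1: 0, chi_2: 1, chi_3: 3, chi_4: 1, chi_5: 3.

Why: Use <chi_rho, chi> = (1/|G|) sum_C |C| * chi_rho(C) * conj(chi(C)) with |G| = 6 for each irreducible chi in the table:
  <chi_rho, chi_0> = (1/6)[1*(9)*conj(1) + 1*(-2 + 3*exp(-I*pi/3) + exp(-2*I*pi/3) + exp(2*I*pi/3))*conj(1) + 1*(4 + 4*exp(-2*I*pi/3) + exp(2*I*pi/3))*conj(1) + 1*(-3)*conj(1) + 1*(4 + exp(-2*I*pi/3) + 4*exp(2*I*pi/3))*conj(1) + 1*(-2 + exp(-2*I*pi/3) + exp(2*I*pi/3) + 3*exp(I*pi/3))*conj(1)]
      = (1/6)[(9) + (-2 + 3*exp(-I*pi/3) + exp(-2*I*pi/3) + exp(2*I*pi/3)) + (4 + 4*exp(-2*I*pi/3) + exp(2*I*pi/3)) + (-3) + (4 + exp(-2*I*pi/3) + 4*exp(2*I*pi/3)) + (-2 + exp(-2*I*pi/3) + exp(2*I*pi/3) + 3*exp(I*pi/3))] = 6/6 = 1
  <chi_rho, chi_1> = (1/6)[1*(9)*conj(1) + 1*(-2 + 3*exp(-I*pi/3) + exp(-2*I*pi/3) + exp(2*I*pi/3))*conj(exp(I*pi/3)) + 1*(4 + 4*exp(-2*I*pi/3) + exp(2*I*pi/3))*conj(exp(2*I*pi/3)) + 1*(-3)*conj(-1) + 1*(4 + exp(-2*I*pi/3) + 4*exp(2*I*pi/3))*conj(exp(-2*I*pi/3)) + 1*(-2 + exp(-2*I*pi/3) + exp(2*I*pi/3) + 3*exp(I*pi/3))*conj(exp(-I*pi/3))]
      = (1/6)[(9) + (-3) + (-3) + (3) + (-3) + (-3)] = 0/6 = 0
  <chi_rho, chi_2> = (1/6)[1*(9)*conj(1) + 1*(-2 + 3*exp(-I*pi/3) + exp(-2*I*pi/3) + exp(2*I*pi/3))*conj(exp(2*I*pi/3)) + 1*(4 + 4*exp(-2*I*pi/3) + exp(2*I*pi/3))*conj(exp(-2*I*pi/3)) + 1*(-3)*conj(1) + 1*(4 + exp(-2*I*pi/3) + 4*exp(2*I*pi/3))*conj(exp(2*I*pi/3)) + 1*(-2 + exp(-2*I*pi/3) + exp(2*I*pi/3) + 3*exp(I*pi/3))*conj(exp(-2*I*pi/3))]
      = (1/6)[(9) + (-2 + exp(2*I*pi/3) - 2*exp(-2*I*pi/3)) + (4 + exp(-2*I*pi/3) + 4*exp(2*I*pi/3)) + (-3) + (4 + 4*exp(-2*I*pi/3) + exp(2*I*pi/3)) + (-2 - 2*exp(2*I*pi/3) + exp(-2*I*pi/3))] = 6/6 = 1
  <chi_rho, chi_3> = (1/6)[1*(9)*conj(1) + 1*(-2 + 3*exp(-I*pi/3) + exp(-2*I*pi/3) + exp(2*I*pi/3))*conj(-1) + 1*(4 + 4*exp(-2*I*pi/3) + exp(2*I*pi/3))*conj(1) + 1*(-3)*conj(-1) + 1*(4 + exp(-2*I*pi/3) + 4*exp(2*I*pi/3))*conj(1) + 1*(-2 + exp(-2*I*pi/3) + exp(2*I*pi/3) + 3*exp(I*pi/3))*conj(-1)]
      = (1/6)[(9) + (2 - exp(2*I*pi/3) - exp(-2*I*pi/3) - 3*exp(-I*pi/3)) + (4 + 4*exp(-2*I*pi/3) + exp(2*I*pi/3)) + (3) + (4 + exp(-2*I*pi/3) + 4*exp(2*I*pi/3)) + (2 - 3*exp(I*pi/3) - exp(2*I*pi/3) - exp(-2*I*pi/3))] = 18/6 = 3
  <chi_rho, chi_4> = (1/6)[1*(9)*conj(1) + 1*(-2 + 3*exp(-I*pi/3) + exp(-2*I*pi/3) + exp(2*I*pi/3))*conj(exp(-2*I*pi/3)) + 1*(4 + 4*exp(-2*I*pi/3) + exp(2*I*pi/3))*conj(exp(2*I*pi/3)) + 1*(-3)*conj(1) + 1*(4 + exp(-2*I*pi/3) + 4*exp(2*I*pi/3))*conj(exp(-2*I*pi/3)) + 1*(-2 + exp(-2*I*pi/3) + exp(2*I*pi/3) + 3*exp(I*pi/3))*conj(exp(2*I*pi/3))]
      = (1/6)[(9) + (3) + (-3) + (-3) + (-3) + (3)] = 6/6 = 1
  <chi_rho, chi_5> = (1/6)[1*(9)*conj(1) + 1*(-2 + 3*exp(-I*pi/3) + exp(-2*I*pi/3) + exp(2*I*pi/3))*conj(exp(-I*pi/3)) + 1*(4 + 4*exp(-2*I*pi/3) + exp(2*I*pi/3))*conj(exp(-2*I*pi/3)) + 1*(-3)*conj(-1) + 1*(4 + exp(-2*I*pi/3) + 4*exp(2*I*pi/3))*conj(exp(2*I*pi/3)) + 1*(-2 + exp(-2*I*pi/3) + exp(2*I*pi/3) + 3*exp(I*pi/3))*conj(exp(I*pi/3))]
      = (1/6)[(9) + (2 - 2*exp(I*pi/3) + exp(-I*pi/3)) + (4 + exp(-2*I*pi/3) + 4*exp(2*I*pi/3)) + (3) + (4 + 4*exp(-2*I*pi/3) + exp(2*I*pi/3)) + (2 + exp(I*pi/3) - 2*exp(-I*pi/3))] = 18/6 = 3
(Exp terms are combined using exp(i*s)*conj(exp(i*t)) = exp(i*(s-t)), and sums of them are collapsed using the identity that for every m > 1 the m distinct m-th roots of unity sum to 0, e.g. 1 + exp(2*I*pi/3) + exp(-2*I*pi/3) = 0.)
Dimension check: dim(rho) = sum (mult * dim) = 1*1 + 0*1 + 1*1 + 3*1 + 1*1 + 3*1 = 9 = chi_rho(e) = 9.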